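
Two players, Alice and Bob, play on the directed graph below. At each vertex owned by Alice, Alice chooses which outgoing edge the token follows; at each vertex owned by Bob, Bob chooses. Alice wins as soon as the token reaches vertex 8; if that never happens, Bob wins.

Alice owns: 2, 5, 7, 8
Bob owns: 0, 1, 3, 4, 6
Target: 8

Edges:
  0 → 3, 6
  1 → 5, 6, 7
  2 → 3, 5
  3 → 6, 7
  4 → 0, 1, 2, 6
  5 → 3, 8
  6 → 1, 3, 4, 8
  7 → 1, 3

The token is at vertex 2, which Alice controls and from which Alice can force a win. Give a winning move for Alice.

5

A0 = {8}
A1: add {5} — 5 (Alice) has 5→8.
A2: add {2} — 2 (Alice) has 2→5.
A3 = A2; e.g. 0 (Bob) can still go to 3. Fixed point.
From 2, successor 5 is in the attractor (rank 1); the other successor 3 is not.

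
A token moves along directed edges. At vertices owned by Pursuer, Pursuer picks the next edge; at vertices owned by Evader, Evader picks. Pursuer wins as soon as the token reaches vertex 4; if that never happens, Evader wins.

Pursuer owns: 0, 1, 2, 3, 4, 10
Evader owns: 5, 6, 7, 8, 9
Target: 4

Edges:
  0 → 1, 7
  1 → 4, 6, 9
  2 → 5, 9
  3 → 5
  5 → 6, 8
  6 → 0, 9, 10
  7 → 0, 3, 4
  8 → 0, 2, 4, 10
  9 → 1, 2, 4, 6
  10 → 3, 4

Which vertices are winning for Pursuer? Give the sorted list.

A0 = {4}
A1: add {1, 10} — 1 (Pursuer) has 1→4; 10 (Pursuer) has 10→4.
A2: add {0} — 0 (Pursuer) has 0→1.
A3 = A2; e.g. 2 (Pursuer) has no edge into A2. Fixed point.
Pursuer's winning region = {0, 1, 4, 10}.

0, 1, 4, 10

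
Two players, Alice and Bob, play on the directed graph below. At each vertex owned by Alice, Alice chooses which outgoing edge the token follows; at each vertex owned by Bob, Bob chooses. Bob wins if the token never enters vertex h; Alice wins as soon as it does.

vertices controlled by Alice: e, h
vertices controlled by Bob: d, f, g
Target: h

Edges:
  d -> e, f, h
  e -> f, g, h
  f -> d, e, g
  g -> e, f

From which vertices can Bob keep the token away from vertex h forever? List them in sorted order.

d, f, g

A0 = {h}
A1: add {e} — e (Alice) has e→h.
A2 = A1; e.g. d (Bob) can still go to f. Fixed point.
Alice's attractor = {e, h}; Bob avoids the target exactly from the complement.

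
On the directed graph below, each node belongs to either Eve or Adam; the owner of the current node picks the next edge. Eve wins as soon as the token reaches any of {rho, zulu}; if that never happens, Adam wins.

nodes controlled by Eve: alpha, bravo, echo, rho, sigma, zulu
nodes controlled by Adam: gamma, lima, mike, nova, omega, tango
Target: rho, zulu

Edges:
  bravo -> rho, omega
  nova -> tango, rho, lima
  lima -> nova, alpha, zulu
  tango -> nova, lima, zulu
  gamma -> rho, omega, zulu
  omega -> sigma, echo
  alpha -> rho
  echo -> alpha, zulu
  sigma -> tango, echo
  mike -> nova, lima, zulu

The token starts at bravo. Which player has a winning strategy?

A0 = {rho, zulu}
A1: add {alpha, bravo, echo} — echo (Eve) has echo→zulu; alpha (Eve) has alpha→rho; bravo (Eve) has bravo→rho.
bravo ∈ A1, so Eve can force the target.

Eve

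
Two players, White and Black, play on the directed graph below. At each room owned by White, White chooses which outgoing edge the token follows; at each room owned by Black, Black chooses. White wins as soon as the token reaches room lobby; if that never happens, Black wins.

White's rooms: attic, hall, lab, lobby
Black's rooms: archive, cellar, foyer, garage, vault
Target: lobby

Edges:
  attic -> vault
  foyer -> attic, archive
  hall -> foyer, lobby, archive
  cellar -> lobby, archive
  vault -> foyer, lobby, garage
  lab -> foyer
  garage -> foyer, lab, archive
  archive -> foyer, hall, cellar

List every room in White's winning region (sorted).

hall, lobby

A0 = {lobby}
A1: add {hall} — hall (White) has hall→lobby.
A2 = A1; e.g. attic (White) has no edge into A1. Fixed point.
White's winning region = {hall, lobby}.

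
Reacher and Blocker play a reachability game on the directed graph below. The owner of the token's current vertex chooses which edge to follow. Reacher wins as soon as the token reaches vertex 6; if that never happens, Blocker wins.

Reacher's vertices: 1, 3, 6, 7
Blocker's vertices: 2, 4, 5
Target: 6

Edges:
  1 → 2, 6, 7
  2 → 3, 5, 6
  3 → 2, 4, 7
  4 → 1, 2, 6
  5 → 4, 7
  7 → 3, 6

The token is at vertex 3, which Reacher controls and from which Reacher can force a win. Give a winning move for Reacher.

A0 = {6}
A1: add {1, 7} — 1 (Reacher) has 1→6; 7 (Reacher) has 7→6.
A2: add {3} — 3 (Reacher) has 3→7.
A3 = A2; e.g. 2 (Blocker) can still go to 5. Fixed point.
From 3, successor 7 is in the attractor (rank 1); the other successors 2, 4 are not.

7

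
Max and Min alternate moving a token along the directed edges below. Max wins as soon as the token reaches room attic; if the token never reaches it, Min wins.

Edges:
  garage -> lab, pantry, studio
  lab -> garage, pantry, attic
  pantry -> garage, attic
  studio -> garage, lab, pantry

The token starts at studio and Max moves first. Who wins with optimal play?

Min

Track states (vertex, player-to-move).
A0 = {(attic,Max), (attic,Min)}
A1: add {(lab,Max), (pantry,Max)}.
A2 = A1; e.g. (garage,Max) stays out. (studio,Max) never enters ⇒ Min avoids the target.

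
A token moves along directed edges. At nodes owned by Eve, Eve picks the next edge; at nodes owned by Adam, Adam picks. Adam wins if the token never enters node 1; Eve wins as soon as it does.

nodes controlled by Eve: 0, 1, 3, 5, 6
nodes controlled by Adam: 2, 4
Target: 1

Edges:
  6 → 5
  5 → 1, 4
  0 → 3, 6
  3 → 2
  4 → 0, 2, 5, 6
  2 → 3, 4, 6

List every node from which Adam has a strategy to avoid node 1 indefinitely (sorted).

A0 = {1}
A1: add {5} — 5 (Eve) has 5→1.
A2: add {6} — 6 (Eve) has 6→5.
A3: add {0} — 0 (Eve) has 0→6.
A4 = A3; e.g. 2 (Adam) can still go to 3. Fixed point.
Eve's attractor = {0, 1, 5, 6}; Adam avoids the target exactly from the complement.

2, 3, 4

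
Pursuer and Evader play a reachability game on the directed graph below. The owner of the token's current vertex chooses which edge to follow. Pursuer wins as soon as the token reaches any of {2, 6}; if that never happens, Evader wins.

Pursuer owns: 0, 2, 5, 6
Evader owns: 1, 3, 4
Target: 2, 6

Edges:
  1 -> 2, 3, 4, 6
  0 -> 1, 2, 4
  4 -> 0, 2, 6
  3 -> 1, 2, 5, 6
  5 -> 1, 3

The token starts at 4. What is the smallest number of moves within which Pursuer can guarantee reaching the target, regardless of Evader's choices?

2

A0 = {2, 6}
A1: add {0} — 0 (Pursuer) has 0→2.
A2: add {4} — 4 (Evader): all of {0, 2, 6} already in.
A3 = A2; e.g. 1 (Evader) can still go to 3. Fixed point.
4 enters the attractor at level 2, so Pursuer can force the target in 2 moves from there.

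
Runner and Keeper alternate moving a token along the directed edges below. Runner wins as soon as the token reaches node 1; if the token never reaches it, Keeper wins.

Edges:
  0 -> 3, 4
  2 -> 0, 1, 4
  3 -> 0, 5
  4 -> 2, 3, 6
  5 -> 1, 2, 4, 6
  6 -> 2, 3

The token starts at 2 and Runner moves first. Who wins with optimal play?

Runner

Track states (vertex, player-to-move).
A0 = {(1,Runner), (1,Keeper)}
A1: add {(2,Runner), (5,Runner)}.
(2,Runner) ∈ A1 ⇒ Runner forces the target.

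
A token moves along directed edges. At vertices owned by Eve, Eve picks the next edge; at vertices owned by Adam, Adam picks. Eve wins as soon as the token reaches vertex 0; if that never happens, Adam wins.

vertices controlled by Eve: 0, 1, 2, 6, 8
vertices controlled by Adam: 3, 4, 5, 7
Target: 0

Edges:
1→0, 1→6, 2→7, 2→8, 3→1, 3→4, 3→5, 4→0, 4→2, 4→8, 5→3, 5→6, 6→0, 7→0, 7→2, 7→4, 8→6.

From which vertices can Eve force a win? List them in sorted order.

A0 = {0}
A1: add {1, 6} — 1 (Eve) has 1→0; 6 (Eve) has 6→0.
A2: add {8} — 8 (Eve) has 8→6.
A3: add {2} — 2 (Eve) has 2→8.
A4: add {4} — 4 (Adam): all of {0, 2, 8} already in.
A5: add {7} — 7 (Adam): all of {0, 2, 4} already in.
A6 = A5; e.g. 3 (Adam) can still go to 5. Fixed point.
Eve's winning region = {0, 1, 2, 4, 6, 7, 8}.

0, 1, 2, 4, 6, 7, 8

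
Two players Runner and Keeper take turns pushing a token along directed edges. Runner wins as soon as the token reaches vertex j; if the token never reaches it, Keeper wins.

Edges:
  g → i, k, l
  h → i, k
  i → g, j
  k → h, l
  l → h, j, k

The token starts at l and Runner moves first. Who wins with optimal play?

Track states (vertex, player-to-move).
A0 = {(j,Runner), (j,Keeper)}
A1: add {(i,Runner), (l,Runner)}.
(l,Runner) ∈ A1 ⇒ Runner forces the target.

Runner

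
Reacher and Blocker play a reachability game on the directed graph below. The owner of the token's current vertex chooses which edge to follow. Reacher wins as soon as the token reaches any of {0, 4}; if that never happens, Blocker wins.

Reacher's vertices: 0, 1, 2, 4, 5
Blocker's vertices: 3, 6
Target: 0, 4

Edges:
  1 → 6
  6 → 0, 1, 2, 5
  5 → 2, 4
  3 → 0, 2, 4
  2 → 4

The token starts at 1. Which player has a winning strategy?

A0 = {0, 4}
A1: add {2, 5} — 2 (Reacher) has 2→4; 5 (Reacher) has 5→4.
A2: add {3} — 3 (Blocker): all of {0, 2, 4} already in.
A3 = A2; e.g. 1 (Reacher) has no edge into A2. Fixed point.
1 never enters the attractor, so Blocker can avoid the target forever.

Blocker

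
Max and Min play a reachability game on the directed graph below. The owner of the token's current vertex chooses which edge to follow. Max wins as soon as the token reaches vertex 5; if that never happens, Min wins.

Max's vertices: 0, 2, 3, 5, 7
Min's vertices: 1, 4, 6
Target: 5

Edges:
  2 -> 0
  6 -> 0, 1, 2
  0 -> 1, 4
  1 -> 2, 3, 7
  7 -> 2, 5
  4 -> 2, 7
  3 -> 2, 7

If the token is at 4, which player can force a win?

Min

A0 = {5}
A1: add {7} — 7 (Max) has 7→5.
A2: add {3} — 3 (Max) has 3→7.
A3 = A2; e.g. 0 (Max) has no edge into A2. Fixed point.
4 never enters the attractor, so Min can avoid the target forever.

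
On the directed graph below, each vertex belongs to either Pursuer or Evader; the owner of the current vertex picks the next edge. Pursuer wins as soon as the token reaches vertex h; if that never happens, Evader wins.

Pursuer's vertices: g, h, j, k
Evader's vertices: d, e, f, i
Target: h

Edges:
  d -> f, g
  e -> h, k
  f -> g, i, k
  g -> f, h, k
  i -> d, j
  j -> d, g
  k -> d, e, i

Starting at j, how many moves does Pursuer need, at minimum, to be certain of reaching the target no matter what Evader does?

2

A0 = {h}
A1: add {g} — g (Pursuer) has g→h.
A2: add {j} — j (Pursuer) has j→g.
A3 = A2; e.g. d (Evader) can still go to f. Fixed point.
j enters the attractor at level 2, so Pursuer can force the target in 2 moves from there.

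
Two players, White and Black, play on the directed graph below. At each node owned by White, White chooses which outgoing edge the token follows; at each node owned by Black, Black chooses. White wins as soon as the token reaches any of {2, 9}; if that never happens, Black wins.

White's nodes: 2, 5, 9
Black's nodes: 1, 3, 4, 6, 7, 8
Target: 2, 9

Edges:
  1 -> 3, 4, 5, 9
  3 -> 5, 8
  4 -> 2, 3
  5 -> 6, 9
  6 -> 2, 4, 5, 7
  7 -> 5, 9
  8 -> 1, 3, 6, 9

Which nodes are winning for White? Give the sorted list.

2, 5, 7, 9

A0 = {2, 9}
A1: add {5} — 5 (White) has 5→9.
A2: add {7} — 7 (Black): all of {5, 9} already in.
A3 = A2; e.g. 1 (Black) can still go to 3. Fixed point.
White's winning region = {2, 5, 7, 9}.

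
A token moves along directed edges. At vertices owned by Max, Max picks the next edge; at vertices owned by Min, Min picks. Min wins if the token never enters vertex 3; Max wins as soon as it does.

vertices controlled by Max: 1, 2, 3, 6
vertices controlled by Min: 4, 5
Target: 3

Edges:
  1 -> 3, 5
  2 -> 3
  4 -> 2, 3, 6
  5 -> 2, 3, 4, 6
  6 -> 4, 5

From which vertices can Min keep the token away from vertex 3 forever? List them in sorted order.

4, 5, 6

A0 = {3}
A1: add {1, 2} — 1 (Max) has 1→3; 2 (Max) has 2→3.
A2 = A1; e.g. 4 (Min) can still go to 6. Fixed point.
Max's attractor = {1, 2, 3}; Min avoids the target exactly from the complement.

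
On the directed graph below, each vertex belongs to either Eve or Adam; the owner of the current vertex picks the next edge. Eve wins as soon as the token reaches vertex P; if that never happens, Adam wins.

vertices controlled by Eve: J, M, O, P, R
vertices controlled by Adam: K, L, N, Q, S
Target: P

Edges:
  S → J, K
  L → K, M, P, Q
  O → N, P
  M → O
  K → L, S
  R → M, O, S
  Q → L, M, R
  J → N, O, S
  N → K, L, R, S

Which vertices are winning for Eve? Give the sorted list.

A0 = {P}
A1: add {O} — O (Eve) has O→P.
A2: add {J, M, R} — J (Eve) has J→O; M (Eve) has M→O; R (Eve) has R→O.
A3 = A2; e.g. K (Adam) can still go to L. Fixed point.
Eve's winning region = {J, M, O, P, R}.

J, M, O, P, R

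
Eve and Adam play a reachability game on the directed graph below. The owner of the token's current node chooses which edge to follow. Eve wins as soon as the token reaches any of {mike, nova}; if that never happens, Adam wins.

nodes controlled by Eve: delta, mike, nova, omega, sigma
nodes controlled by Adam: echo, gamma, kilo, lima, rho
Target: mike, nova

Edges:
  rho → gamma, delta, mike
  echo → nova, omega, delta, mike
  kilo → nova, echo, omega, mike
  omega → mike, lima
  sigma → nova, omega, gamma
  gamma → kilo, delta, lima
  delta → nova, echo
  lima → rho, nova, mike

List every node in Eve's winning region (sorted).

A0 = {mike, nova}
A1: add {delta, omega, sigma} — omega (Eve) has omega→mike; sigma (Eve) has sigma→nova; delta (Eve) has delta→nova.
A2: add {echo} — echo (Adam): all of {nova, omega, delta, mike} already in.
A3: add {kilo} — kilo (Adam): all of {nova, echo, omega, mike} already in.
A4 = A3; e.g. rho (Adam) can still go to gamma. Fixed point.
Eve's winning region = {delta, echo, kilo, mike, nova, omega, sigma}.

delta, echo, kilo, mike, nova, omega, sigma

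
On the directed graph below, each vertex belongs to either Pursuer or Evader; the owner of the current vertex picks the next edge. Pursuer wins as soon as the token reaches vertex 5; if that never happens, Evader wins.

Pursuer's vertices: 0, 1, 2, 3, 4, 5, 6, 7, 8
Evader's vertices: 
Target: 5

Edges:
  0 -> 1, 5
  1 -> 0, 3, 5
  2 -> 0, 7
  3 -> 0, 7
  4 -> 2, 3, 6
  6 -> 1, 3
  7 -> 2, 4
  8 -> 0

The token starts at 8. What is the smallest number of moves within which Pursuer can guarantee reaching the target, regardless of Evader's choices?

A0 = {5}
A1: add {0, 1} — 0 (Pursuer) has 0→5; 1 (Pursuer) has 1→5.
A2: add {2, 3, 6, 8} — 2 (Pursuer) has 2→0; 3 (Pursuer) has 3→0; 6 (Pursuer) has 6→1; 8 (Pursuer) has 8→0.
8 enters the attractor at level 2, so Pursuer can force the target in 2 moves from there.

2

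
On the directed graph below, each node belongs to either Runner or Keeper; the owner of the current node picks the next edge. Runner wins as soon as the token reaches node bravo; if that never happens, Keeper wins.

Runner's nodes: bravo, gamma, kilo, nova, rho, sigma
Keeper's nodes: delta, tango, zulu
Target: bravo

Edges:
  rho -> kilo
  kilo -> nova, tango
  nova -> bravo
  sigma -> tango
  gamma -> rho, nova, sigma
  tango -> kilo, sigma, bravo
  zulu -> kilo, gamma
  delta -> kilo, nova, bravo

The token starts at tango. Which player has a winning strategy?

Keeper

A0 = {bravo}
A1: add {nova} — nova (Runner) has nova→bravo.
A2: add {gamma, kilo} — kilo (Runner) has kilo→nova; gamma (Runner) has gamma→nova.
A3: add {delta, rho, zulu} — rho (Runner) has rho→kilo; zulu (Keeper): all of {kilo, gamma} already in; delta (Keeper): all of {kilo, nova, bravo} already in.
A4 = A3; e.g. sigma (Runner) has no edge into A3. Fixed point.
tango never enters the attractor, so Keeper can avoid the target forever.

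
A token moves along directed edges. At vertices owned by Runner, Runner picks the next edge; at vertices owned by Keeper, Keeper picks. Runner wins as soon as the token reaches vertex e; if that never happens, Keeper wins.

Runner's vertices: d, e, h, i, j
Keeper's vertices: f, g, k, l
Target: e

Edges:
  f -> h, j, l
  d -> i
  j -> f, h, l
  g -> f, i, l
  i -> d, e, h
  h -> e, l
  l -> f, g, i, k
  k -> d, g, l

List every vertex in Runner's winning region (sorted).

A0 = {e}
A1: add {h, i} — h (Runner) has h→e; i (Runner) has i→e.
A2: add {d, j} — d (Runner) has d→i; j (Runner) has j→h.
A3 = A2; e.g. f (Keeper) can still go to l. Fixed point.
Runner's winning region = {d, e, h, i, j}.

d, e, h, i, j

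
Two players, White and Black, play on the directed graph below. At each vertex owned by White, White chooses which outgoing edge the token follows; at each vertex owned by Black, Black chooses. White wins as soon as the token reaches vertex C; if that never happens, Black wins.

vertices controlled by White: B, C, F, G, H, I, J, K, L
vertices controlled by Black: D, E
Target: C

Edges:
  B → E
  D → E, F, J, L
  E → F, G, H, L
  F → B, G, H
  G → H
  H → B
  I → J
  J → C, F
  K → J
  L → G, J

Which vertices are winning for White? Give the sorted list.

C, I, J, K, L

A0 = {C}
A1: add {J} — J (White) has J→C.
A2: add {I, K, L} — I (White) has I→J; K (White) has K→J; L (White) has L→J.
A3 = A2; e.g. B (White) has no edge into A2. Fixed point.
White's winning region = {C, I, J, K, L}.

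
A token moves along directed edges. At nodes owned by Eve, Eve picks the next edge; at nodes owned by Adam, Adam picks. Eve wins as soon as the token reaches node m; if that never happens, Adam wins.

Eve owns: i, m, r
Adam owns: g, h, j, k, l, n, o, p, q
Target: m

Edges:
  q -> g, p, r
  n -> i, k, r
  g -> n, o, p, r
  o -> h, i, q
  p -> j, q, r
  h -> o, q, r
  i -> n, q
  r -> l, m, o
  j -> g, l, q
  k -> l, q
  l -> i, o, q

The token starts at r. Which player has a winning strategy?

Eve

A0 = {m}
A1: add {r} — r (Eve) has r→m.
A2 = A1; e.g. g (Adam) can still go to n. Fixed point.
r ∈ A1, so Eve can force the target.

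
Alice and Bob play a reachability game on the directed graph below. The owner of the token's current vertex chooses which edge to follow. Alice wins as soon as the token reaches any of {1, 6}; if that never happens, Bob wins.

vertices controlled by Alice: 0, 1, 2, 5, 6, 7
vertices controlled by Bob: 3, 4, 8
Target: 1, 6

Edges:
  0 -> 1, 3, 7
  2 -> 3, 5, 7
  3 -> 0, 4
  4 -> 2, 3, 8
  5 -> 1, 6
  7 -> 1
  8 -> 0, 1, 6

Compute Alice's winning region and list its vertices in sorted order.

0, 1, 2, 5, 6, 7, 8

A0 = {1, 6}
A1: add {0, 5, 7} — 0 (Alice) has 0→1; 5 (Alice) has 5→1; 7 (Alice) has 7→1.
A2: add {2, 8} — 2 (Alice) has 2→5; 8 (Bob): all of {0, 1, 6} already in.
A3 = A2; e.g. 3 (Bob) can still go to 4. Fixed point.
Alice's winning region = {0, 1, 2, 5, 6, 7, 8}.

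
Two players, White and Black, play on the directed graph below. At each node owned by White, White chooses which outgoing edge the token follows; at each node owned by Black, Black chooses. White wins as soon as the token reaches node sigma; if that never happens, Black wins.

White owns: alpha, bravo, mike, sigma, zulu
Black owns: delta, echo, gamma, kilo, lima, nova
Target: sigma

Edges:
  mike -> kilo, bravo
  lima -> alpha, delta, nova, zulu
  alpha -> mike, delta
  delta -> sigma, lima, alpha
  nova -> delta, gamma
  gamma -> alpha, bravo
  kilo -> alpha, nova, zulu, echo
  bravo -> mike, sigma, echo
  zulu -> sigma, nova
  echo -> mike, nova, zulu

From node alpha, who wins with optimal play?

White

A0 = {sigma}
A1: add {bravo, zulu} — bravo (White) has bravo→sigma; zulu (White) has zulu→sigma.
A2: add {mike} — mike (White) has mike→bravo.
A3: add {alpha} — alpha (White) has alpha→mike.
alpha ∈ A3, so White can force the target.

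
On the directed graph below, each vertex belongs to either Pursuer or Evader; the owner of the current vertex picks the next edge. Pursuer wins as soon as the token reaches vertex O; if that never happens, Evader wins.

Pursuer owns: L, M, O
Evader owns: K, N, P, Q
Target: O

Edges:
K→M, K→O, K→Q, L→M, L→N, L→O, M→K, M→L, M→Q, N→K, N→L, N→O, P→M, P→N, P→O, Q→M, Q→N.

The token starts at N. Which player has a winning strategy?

Evader

A0 = {O}
A1: add {L} — L (Pursuer) has L→O.
A2: add {M} — M (Pursuer) has M→L.
A3 = A2; e.g. K (Evader) can still go to Q. Fixed point.
N never enters the attractor, so Evader can avoid the target forever.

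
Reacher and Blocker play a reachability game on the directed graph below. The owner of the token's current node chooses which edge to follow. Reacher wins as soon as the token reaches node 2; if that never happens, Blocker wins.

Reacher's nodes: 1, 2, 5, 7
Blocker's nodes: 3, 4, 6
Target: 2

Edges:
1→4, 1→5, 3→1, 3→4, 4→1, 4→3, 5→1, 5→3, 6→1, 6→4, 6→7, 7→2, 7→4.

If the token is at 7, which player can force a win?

A0 = {2}
A1: add {7} — 7 (Reacher) has 7→2.
A2 = A1; e.g. 1 (Reacher) has no edge into A1. Fixed point.
7 ∈ A1, so Reacher can force the target.

Reacher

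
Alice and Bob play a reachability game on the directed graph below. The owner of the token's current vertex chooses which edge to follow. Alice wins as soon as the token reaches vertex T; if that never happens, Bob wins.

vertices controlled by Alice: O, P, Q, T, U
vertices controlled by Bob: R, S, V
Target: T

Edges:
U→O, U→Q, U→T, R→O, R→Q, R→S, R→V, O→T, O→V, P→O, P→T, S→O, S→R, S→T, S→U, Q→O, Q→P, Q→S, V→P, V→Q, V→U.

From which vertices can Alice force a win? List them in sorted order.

O, P, Q, T, U, V

A0 = {T}
A1: add {O, P, U} — O (Alice) has O→T; P (Alice) has P→T; U (Alice) has U→T.
A2: add {Q} — Q (Alice) has Q→O.
A3: add {V} — V (Bob): all of {P, Q, U} already in.
A4 = A3; e.g. R (Bob) can still go to S. Fixed point.
Alice's winning region = {O, P, Q, T, U, V}.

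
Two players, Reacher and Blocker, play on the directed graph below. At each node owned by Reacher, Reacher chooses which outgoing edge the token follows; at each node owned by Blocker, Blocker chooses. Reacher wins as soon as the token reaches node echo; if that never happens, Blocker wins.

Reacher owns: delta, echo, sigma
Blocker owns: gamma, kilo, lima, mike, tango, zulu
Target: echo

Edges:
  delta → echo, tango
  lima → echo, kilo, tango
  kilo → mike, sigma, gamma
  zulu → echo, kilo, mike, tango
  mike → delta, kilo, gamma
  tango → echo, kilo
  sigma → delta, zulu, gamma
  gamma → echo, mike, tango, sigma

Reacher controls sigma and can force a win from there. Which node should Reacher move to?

delta

A0 = {echo}
A1: add {delta} — delta (Reacher) has delta→echo.
A2: add {sigma} — sigma (Reacher) has sigma→delta.
A3 = A2; e.g. lima (Blocker) can still go to kilo. Fixed point.
From sigma, successor delta is in the attractor (rank 1); the other successors gamma, zulu are not.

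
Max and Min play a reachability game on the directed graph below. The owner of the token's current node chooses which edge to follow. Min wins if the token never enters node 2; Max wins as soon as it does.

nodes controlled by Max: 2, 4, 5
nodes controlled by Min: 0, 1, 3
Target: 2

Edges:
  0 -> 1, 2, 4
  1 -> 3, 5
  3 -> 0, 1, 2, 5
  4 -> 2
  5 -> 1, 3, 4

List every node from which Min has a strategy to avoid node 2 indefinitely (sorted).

A0 = {2}
A1: add {4} — 4 (Max) has 4→2.
A2: add {5} — 5 (Max) has 5→4.
A3 = A2; e.g. 0 (Min) can still go to 1. Fixed point.
Max's attractor = {2, 4, 5}; Min avoids the target exactly from the complement.

0, 1, 3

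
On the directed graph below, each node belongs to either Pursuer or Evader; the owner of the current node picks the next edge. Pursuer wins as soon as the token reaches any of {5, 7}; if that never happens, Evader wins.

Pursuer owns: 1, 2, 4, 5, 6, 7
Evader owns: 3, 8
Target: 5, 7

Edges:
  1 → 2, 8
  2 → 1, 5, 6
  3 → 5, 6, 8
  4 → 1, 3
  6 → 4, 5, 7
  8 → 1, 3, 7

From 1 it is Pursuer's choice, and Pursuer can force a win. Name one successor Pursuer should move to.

A0 = {5, 7}
A1: add {2, 6} — 2 (Pursuer) has 2→5; 6 (Pursuer) has 6→5.
A2: add {1} — 1 (Pursuer) has 1→2.
A3: add {4} — 4 (Pursuer) has 4→1.
A4 = A3; e.g. 3 (Evader) can still go to 8. Fixed point.
From 1, successor 2 is in the attractor (rank 1); the other successor 8 is not.

2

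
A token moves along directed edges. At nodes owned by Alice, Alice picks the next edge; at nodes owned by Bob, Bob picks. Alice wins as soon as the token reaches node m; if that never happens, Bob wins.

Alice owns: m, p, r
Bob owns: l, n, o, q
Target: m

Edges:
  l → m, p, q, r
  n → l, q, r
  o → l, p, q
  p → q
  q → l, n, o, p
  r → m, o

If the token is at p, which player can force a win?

Bob

A0 = {m}
A1: add {r} — r (Alice) has r→m.
A2 = A1; e.g. l (Bob) can still go to p. Fixed point.
p never enters the attractor, so Bob can avoid the target forever.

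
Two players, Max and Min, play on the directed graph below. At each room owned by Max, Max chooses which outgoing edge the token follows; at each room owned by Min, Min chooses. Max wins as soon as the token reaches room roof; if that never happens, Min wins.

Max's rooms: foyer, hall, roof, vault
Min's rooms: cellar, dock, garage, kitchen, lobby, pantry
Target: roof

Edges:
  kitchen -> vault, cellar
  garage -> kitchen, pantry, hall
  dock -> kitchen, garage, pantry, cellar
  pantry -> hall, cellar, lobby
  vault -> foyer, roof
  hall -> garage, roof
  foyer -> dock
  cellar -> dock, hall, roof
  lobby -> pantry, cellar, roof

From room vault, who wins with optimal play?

A0 = {roof}
A1: add {hall, vault} — vault (Max) has vault→roof; hall (Max) has hall→roof.
A2 = A1; e.g. kitchen (Min) can still go to cellar. Fixed point.
vault ∈ A1, so Max can force the target.

Max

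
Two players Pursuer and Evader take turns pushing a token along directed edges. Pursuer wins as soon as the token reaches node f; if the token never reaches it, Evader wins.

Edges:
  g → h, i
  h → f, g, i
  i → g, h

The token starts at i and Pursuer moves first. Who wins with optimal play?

Track states (vertex, player-to-move).
A0 = {(f,Pursuer), (f,Evader)}
A1: add {(h,Pursuer)}.
A2 = A1; e.g. (g,Pursuer) stays out. (i,Pursuer) never enters ⇒ Evader avoids the target.

Evader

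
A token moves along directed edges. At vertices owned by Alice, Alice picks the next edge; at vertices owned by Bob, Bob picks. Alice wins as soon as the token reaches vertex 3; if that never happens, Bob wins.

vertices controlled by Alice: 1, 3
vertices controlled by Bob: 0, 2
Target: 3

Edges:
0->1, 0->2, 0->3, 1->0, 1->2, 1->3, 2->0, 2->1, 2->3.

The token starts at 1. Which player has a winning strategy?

A0 = {3}
A1: add {1} — 1 (Alice) has 1→3.
A2 = A1; e.g. 0 (Bob) can still go to 2. Fixed point.
1 ∈ A1, so Alice can force the target.

Alice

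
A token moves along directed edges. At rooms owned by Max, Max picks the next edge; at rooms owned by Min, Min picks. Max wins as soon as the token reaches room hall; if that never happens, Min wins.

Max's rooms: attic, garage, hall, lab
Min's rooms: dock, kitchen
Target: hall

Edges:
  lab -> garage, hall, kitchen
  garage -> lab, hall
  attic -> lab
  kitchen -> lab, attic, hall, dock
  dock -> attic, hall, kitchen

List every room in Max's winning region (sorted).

attic, garage, hall, lab

A0 = {hall}
A1: add {garage, lab} — lab (Max) has lab→hall; garage (Max) has garage→hall.
A2: add {attic} — attic (Max) has attic→lab.
A3 = A2; e.g. kitchen (Min) can still go to dock. Fixed point.
Max's winning region = {attic, garage, hall, lab}.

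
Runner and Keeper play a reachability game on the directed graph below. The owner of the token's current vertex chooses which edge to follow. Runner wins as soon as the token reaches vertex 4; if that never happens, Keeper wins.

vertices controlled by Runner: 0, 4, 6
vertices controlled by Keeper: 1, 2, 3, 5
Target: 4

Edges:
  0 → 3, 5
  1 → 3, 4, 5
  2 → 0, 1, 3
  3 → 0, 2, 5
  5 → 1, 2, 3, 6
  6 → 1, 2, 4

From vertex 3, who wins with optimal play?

Keeper

A0 = {4}
A1: add {6} — 6 (Runner) has 6→4.
A2 = A1; e.g. 0 (Runner) has no edge into A1. Fixed point.
3 never enters the attractor, so Keeper can avoid the target forever.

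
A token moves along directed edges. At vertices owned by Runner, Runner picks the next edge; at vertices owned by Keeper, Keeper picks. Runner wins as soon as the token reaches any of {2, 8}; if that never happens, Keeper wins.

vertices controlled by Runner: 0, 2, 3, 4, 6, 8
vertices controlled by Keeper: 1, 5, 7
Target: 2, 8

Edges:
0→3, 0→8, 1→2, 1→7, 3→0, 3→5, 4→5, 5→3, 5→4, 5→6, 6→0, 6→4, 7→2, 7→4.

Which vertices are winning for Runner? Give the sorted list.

0, 2, 3, 6, 8

A0 = {2, 8}
A1: add {0} — 0 (Runner) has 0→8.
A2: add {3, 6} — 3 (Runner) has 3→0; 6 (Runner) has 6→0.
A3 = A2; e.g. 1 (Keeper) can still go to 7. Fixed point.
Runner's winning region = {0, 2, 3, 6, 8}.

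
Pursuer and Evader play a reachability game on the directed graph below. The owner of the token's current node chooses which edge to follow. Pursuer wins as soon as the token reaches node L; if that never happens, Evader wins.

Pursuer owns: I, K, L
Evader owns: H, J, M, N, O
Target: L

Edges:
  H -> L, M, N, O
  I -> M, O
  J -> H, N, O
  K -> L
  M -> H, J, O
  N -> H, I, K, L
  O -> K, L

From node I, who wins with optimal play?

Pursuer

A0 = {L}
A1: add {K} — K (Pursuer) has K→L.
A2: add {O} — O (Evader): all of {K, L} already in.
A3: add {I} — I (Pursuer) has I→O.
A4 = A3; e.g. H (Evader) can still go to M. Fixed point.
I ∈ A3, so Pursuer can force the target.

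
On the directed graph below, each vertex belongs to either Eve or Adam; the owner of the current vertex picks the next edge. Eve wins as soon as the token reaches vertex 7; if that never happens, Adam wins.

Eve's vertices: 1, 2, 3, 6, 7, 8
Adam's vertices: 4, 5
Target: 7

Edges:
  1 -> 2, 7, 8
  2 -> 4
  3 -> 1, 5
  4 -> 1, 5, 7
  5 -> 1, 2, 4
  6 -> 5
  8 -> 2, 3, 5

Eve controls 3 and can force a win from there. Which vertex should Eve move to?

1

A0 = {7}
A1: add {1} — 1 (Eve) has 1→7.
A2: add {3} — 3 (Eve) has 3→1.
A3: add {8} — 8 (Eve) has 8→3.
A4 = A3; e.g. 2 (Eve) has no edge into A3. Fixed point.
From 3, successor 1 is in the attractor (rank 1); the other successor 5 is not.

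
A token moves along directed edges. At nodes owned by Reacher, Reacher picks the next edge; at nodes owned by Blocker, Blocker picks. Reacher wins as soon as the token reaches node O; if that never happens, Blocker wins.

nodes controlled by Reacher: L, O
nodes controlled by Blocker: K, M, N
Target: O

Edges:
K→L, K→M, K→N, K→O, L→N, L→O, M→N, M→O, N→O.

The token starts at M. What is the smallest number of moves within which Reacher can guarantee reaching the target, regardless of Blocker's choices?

2

A0 = {O}
A1: add {L, N} — L (Reacher) has L→O; N (Blocker): all of {O} already in.
A2: add {M} — M (Blocker): all of {N, O} already in.
M enters the attractor at level 2, so Reacher can force the target in 2 moves from there.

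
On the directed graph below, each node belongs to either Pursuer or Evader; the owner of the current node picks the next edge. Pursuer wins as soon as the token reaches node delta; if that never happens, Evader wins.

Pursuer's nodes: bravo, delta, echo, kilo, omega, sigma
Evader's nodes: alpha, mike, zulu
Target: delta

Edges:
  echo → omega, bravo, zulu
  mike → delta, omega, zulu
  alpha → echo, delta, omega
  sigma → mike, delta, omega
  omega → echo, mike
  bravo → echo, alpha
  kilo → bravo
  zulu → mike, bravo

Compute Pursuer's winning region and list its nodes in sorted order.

delta, sigma

A0 = {delta}
A1: add {sigma} — sigma (Pursuer) has sigma→delta.
A2 = A1; e.g. echo (Pursuer) has no edge into A1. Fixed point.
Pursuer's winning region = {delta, sigma}.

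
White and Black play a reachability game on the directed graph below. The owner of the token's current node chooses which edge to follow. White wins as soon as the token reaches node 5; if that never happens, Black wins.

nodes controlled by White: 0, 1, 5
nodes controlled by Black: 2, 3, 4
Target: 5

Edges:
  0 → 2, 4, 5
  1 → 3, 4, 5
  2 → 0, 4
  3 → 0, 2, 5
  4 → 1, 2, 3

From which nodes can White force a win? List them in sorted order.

0, 1, 5

A0 = {5}
A1: add {0, 1} — 0 (White) has 0→5; 1 (White) has 1→5.
A2 = A1; e.g. 2 (Black) can still go to 4. Fixed point.
White's winning region = {0, 1, 5}.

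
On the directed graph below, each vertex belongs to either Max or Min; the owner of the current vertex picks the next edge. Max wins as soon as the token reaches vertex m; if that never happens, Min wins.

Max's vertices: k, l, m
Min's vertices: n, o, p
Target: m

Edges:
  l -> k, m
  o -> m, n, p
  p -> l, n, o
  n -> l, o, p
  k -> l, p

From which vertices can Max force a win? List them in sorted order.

A0 = {m}
A1: add {l} — l (Max) has l→m.
A2: add {k} — k (Max) has k→l.
A3 = A2; e.g. n (Min) can still go to o. Fixed point.
Max's winning region = {k, l, m}.

k, l, m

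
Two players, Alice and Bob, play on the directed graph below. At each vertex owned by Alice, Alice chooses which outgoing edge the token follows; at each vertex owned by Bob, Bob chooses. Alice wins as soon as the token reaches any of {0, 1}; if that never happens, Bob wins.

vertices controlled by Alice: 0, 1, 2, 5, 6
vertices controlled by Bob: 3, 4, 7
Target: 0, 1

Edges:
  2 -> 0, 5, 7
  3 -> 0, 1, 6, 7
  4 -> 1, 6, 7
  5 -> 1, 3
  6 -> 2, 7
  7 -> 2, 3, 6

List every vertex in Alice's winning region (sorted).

0, 1, 2, 5, 6

A0 = {0, 1}
A1: add {2, 5} — 2 (Alice) has 2→0; 5 (Alice) has 5→1.
A2: add {6} — 6 (Alice) has 6→2.
A3 = A2; e.g. 3 (Bob) can still go to 7. Fixed point.
Alice's winning region = {0, 1, 2, 5, 6}.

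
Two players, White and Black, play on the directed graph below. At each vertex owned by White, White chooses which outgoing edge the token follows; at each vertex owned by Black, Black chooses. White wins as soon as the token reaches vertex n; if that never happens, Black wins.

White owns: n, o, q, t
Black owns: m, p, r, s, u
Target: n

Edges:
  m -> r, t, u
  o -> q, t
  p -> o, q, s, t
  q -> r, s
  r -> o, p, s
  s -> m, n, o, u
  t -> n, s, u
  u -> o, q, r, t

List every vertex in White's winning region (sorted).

A0 = {n}
A1: add {t} — t (White) has t→n.
A2: add {o} — o (White) has o→t.
A3 = A2; e.g. m (Black) can still go to r. Fixed point.
White's winning region = {n, o, t}.

n, o, t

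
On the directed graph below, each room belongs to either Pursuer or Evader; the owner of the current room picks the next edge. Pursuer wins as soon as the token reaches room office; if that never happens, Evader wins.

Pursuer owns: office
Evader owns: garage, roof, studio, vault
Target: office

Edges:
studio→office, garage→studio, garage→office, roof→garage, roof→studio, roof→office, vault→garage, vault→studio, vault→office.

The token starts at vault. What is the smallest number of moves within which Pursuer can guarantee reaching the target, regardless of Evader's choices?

3

A0 = {office}
A1: add {studio} — studio (Evader): all of {office} already in.
A2: add {garage} — garage (Evader): all of {studio, office} already in.
A3: add {roof, vault} — vault (Evader): all of {garage, studio, office} already in; roof (Evader): all of {garage, studio, office} already in.
A3 = all vertices. Fixed point.
vault enters the attractor at level 3, so Pursuer can force the target in 3 moves from there.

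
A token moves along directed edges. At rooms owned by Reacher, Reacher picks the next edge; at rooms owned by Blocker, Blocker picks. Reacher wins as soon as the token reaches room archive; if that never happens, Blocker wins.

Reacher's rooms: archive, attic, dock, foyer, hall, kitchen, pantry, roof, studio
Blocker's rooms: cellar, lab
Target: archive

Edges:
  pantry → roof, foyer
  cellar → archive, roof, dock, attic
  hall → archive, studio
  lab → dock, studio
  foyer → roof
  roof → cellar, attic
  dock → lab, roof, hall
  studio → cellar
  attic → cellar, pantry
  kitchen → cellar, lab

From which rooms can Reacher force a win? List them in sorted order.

A0 = {archive}
A1: add {hall} — hall (Reacher) has hall→archive.
A2: add {dock} — dock (Reacher) has dock→hall.
A3 = A2; e.g. cellar (Blocker) can still go to roof. Fixed point.
Reacher's winning region = {archive, dock, hall}.

archive, dock, hall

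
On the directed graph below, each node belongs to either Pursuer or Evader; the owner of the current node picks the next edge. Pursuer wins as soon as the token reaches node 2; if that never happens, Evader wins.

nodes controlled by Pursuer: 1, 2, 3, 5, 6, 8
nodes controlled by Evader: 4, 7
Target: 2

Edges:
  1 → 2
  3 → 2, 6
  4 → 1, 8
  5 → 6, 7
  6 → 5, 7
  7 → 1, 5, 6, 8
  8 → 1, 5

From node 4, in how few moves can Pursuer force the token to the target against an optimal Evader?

3

A0 = {2}
A1: add {1, 3} — 1 (Pursuer) has 1→2; 3 (Pursuer) has 3→2.
A2: add {8} — 8 (Pursuer) has 8→1.
A3: add {4} — 4 (Evader): all of {1, 8} already in.
A4 = A3; e.g. 5 (Pursuer) has no edge into A3. Fixed point.
4 enters the attractor at level 3, so Pursuer can force the target in 3 moves from there.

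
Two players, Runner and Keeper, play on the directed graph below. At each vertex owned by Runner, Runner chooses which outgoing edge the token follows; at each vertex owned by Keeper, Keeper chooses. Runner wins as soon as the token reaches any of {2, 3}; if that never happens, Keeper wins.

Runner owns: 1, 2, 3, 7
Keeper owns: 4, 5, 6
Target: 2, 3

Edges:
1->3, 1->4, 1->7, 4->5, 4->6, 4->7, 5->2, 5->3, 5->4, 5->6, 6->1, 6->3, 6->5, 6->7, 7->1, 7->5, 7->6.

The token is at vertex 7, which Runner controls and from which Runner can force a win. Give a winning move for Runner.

1

A0 = {2, 3}
A1: add {1} — 1 (Runner) has 1→3.
A2: add {7} — 7 (Runner) has 7→1.
A3 = A2; e.g. 4 (Keeper) can still go to 5. Fixed point.
From 7, successor 1 is in the attractor (rank 1); the other successors 5, 6 are not.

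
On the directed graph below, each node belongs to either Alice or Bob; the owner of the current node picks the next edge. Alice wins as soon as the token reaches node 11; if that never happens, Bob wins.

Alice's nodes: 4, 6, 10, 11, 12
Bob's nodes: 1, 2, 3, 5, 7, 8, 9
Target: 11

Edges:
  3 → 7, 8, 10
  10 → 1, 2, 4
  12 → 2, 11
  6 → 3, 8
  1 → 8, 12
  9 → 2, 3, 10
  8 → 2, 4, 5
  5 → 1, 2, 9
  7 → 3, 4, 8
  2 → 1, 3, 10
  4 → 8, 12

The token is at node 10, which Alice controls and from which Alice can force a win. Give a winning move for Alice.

4

A0 = {11}
A1: add {12} — 12 (Alice) has 12→11.
A2: add {4} — 4 (Alice) has 4→12.
A3: add {10} — 10 (Alice) has 10→4.
A4 = A3; e.g. 1 (Bob) can still go to 8. Fixed point.
From 10, successor 4 is in the attractor (rank 2); the other successors 1, 2 are not.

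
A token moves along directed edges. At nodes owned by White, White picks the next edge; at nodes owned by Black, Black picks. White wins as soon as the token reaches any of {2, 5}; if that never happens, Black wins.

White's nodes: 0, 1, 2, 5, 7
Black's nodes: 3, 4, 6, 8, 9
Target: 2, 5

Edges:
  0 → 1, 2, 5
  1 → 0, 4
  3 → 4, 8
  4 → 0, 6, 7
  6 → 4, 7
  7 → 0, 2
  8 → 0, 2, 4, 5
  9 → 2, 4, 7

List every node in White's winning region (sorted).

0, 1, 2, 5, 7

A0 = {2, 5}
A1: add {0, 7} — 0 (White) has 0→2; 7 (White) has 7→2.
A2: add {1} — 1 (White) has 1→0.
A3 = A2; e.g. 3 (Black) can still go to 4. Fixed point.
White's winning region = {0, 1, 2, 5, 7}.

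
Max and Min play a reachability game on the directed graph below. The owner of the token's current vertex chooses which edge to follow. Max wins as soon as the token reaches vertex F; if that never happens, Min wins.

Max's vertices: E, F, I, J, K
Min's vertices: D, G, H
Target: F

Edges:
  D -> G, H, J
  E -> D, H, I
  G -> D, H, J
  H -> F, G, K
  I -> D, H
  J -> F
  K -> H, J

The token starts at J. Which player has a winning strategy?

A0 = {F}
A1: add {J} — J (Max) has J→F.
J ∈ A1, so Max can force the target.

Max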